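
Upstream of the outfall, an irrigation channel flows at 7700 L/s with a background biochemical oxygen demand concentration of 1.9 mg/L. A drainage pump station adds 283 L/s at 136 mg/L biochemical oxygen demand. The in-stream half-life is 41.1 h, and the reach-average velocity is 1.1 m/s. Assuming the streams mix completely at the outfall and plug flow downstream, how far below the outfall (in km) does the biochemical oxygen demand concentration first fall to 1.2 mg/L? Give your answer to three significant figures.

402 km

Conservation of mass: C = (7700·1.900 + 283.0·136.0) / 7983 = 53120/7983 = 6.654 mg/L.
Half-life 41.1 h → k = ln 2 / 41.1 = 0.01686 h⁻¹ = 0.4048 d⁻¹.
Set 6.654·exp(−k·t) = 1.2 → t = ln(6.654/1.2)/k = 365600 s = 101.6 h.
Distance = v·t = 1.1·365600 = 402200 m = 402.2 km.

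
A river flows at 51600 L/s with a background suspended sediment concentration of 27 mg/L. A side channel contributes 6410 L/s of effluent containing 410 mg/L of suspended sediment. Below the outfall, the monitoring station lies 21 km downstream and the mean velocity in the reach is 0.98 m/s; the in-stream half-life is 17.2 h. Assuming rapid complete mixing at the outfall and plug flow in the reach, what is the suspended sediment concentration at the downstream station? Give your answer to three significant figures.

After mixing, C = (51600·27.00 + 6410·410.0) / 58010 = 4021000/58010 = 69.32 mg/L.
Travel time t = 21·1000 / 0.98 = 21430 s = 5.952 h.
Half-life 17.2 h → k = ln 2 / 17.2 = 0.04030 h⁻¹ = 0.9672 d⁻¹.
First-order decay: C = 69.32·exp(−k·t) = 69.32·0.7867 = 54.54 mg/L.

54.5 mg/L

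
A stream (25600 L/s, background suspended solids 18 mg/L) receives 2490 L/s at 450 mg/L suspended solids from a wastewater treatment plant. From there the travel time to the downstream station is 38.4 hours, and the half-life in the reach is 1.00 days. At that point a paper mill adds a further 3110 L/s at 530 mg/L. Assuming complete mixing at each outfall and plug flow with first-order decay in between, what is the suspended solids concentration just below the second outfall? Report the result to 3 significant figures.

Conservation of mass: C = (25600·18.00 + 2490·450.0) / 28090 = 1581000/28090 = 56.29 mg/L; combined flow 28090 L/s.
Half-life 1.00 d → k = ln 2 / 1.00 = 0.6931 d⁻¹.
After decay, C = 56.29 × e^(−kt) = 56.29 × 0.3299 = 18.57 mg/L.
Second outfall: C = (28090·18.57 + 3110·530.0)/31200 = 69.55 mg/L.

69.5 mg/L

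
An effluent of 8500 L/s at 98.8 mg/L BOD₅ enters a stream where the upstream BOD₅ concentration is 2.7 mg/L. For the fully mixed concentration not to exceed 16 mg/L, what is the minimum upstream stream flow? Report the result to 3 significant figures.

Set C_mix = 16: (Q·2.700 + 8500·98.80) / (Q + 8500) = 16
→ Q = 8500·(98.80 − 16)/(16 − 2.700) = 52920 L/s.

52900 L/s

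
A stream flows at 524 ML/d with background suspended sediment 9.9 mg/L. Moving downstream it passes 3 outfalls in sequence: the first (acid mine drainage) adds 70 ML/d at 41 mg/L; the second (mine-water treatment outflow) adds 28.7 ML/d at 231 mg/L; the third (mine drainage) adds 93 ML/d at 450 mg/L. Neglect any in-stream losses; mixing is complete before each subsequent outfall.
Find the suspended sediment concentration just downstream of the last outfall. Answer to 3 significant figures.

Below outfall 1: Q → 594.0 ML/d, C = (524.0·9.900 + 70.00·41.00)/594.0 = 13.56 mg/L.
Below outfall 2: Q → 622.7 ML/d, C = (594.0·13.56 + 28.70·231.0)/622.7 = 23.59 mg/L.
Below outfall 3: Q → 715.7 ML/d, C = (622.7·23.59 + 93.00·450.0)/715.7 = 79.00 mg/L.

79.0 mg/L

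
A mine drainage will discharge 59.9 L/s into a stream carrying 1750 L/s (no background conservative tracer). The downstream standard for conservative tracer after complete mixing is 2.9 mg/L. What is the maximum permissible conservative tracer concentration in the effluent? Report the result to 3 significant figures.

87.6 mg/L

At the limit, (Qr·Cr + Qe·Cₑ)/(Qr + Qe) = 2.9:
Cₑ = (1810·2.9 − 1750·0) / 59.90 = 87.62 mg/L.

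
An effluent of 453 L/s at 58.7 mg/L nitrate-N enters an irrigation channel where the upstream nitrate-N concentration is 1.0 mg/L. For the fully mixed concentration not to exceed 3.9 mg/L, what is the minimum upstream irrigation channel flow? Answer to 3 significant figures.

Set C_mix = 3.9: (Q·1.000 + 453.0·58.70) / (Q + 453.0) = 3.9
→ Q = 453.0·(58.70 − 3.9)/(3.9 − 1.000) = 8560 L/s.

8560 L/s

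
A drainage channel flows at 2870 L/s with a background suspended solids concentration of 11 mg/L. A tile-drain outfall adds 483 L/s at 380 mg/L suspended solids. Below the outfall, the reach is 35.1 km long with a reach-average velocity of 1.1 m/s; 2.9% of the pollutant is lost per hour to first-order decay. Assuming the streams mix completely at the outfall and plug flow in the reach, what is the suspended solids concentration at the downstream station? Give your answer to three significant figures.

Mass balance: C = (2870·11.00 + 483.0·380.0) / 3353 = 215100/3353 = 64.15 mg/L.
Travel time t = 35.1·1000 / 1.1 = 31910 s = 8.864 h.
2.9%/h lost → k = −ln(1 − 0.029) = 0.02943 h⁻¹.
Decay over the reach: 64.15·exp(−kt) = 64.15·0.7704 = 49.42 mg/L.

49.4 mg/L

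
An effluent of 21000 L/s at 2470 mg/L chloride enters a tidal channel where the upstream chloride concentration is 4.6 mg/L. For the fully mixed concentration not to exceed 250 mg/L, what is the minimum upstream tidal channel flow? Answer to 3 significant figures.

190000 L/s

Set C_mix = 250: (Q·4.600 + 21000·2470) / (Q + 21000) = 250
→ Q = 21000·(2470 − 250)/(250 − 4.600) = 190000 L/s.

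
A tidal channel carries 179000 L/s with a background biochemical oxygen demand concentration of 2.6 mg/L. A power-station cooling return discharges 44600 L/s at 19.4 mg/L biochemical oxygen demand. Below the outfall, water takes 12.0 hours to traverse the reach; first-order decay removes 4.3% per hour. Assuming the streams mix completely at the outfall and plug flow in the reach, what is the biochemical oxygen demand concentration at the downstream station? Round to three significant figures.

Flow-weighted average: C = (179000·2.600 + 44600·19.40) / 223600 = 1331000/223600 = 5.951 mg/L.
4.3%/h lost → k = −ln(1 − 0.043) = 0.04395 h⁻¹.
First-order decay: C = 5.951·exp(−k·t) = 5.951·0.5901 = 3.512 mg/L.

3.51 mg/L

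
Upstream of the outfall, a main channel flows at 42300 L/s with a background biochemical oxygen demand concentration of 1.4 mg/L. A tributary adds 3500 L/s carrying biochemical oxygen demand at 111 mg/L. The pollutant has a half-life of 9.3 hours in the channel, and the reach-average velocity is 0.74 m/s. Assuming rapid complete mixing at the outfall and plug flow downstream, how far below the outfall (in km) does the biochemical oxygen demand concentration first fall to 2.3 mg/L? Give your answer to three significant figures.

Conservation of mass: C = (42300·1.400 + 3500·111.0) / 45800 = 447700/45800 = 9.776 mg/L.
Half-life 9.3 h → k = ln 2 / 9.3 = 0.07453 h⁻¹ = 1.789 d⁻¹.
Set 9.776·exp(−k·t) = 2.3 → t = ln(9.776/2.3)/k = 69890 s = 19.41 h.
Distance = v·t = 0.74·69890 = 51720 m = 51.72 km.

51.7 km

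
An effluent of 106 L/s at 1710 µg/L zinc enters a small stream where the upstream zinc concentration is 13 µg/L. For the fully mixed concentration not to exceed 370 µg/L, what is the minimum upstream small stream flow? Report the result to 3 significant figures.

398 L/s

Set C_mix = 370: (Q·13.00 + 106.0·1710) / (Q + 106.0) = 370
→ Q = 106.0·(1710 − 370)/(370 − 13.00) = 397.9 L/s.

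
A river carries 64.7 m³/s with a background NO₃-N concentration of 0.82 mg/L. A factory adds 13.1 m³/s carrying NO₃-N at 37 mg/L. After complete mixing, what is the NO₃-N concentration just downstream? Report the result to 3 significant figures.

6.91 mg/L

After mixing, C = (64.70·0.8200 + 13.10·37.00) / 77.80 = 537.8/77.80 = 6.912 mg/L.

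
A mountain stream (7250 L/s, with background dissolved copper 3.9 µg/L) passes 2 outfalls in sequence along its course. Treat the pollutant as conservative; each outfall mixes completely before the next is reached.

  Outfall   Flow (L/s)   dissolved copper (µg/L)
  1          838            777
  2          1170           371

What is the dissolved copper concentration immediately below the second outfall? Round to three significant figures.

120 µg/L

Outfall 1: combined Q = 8088 L/s; C = (7250·3.900 + 838.0·777.0)/8088 = 84.00 µg/L.
Outfall 2: combined Q = 9258 L/s; C = (8088·84.00 + 1170·371.0)/9258 = 120.3 µg/L.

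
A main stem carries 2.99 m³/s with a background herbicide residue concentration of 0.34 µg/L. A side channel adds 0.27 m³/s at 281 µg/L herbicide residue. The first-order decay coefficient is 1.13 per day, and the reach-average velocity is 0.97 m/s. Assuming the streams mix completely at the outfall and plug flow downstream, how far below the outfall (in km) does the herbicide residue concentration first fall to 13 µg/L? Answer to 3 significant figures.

Conservation of mass: C = (2.990·0.3400 + 0.2700·281.0) / 3.260 = 76.89/3.260 = 23.58 µg/L.
Set 23.58·exp(−k·t) = 13 → t = ln(23.58/13)/k = 45540 s = 12.65 h.
Distance = v·t = 0.97·45540 = 44180 m = 44.18 km.

44.2 km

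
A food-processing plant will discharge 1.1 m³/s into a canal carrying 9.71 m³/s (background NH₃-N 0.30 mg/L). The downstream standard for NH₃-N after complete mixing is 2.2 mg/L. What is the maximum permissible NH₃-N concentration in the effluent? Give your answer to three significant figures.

19.0 mg/L

At the limit, (Qr·Cr + Qe·Cₑ)/(Qr + Qe) = 2.2:
Cₑ = (10.81·2.2 − 9.710·0.3000) / 1.100 = 18.97 mg/L.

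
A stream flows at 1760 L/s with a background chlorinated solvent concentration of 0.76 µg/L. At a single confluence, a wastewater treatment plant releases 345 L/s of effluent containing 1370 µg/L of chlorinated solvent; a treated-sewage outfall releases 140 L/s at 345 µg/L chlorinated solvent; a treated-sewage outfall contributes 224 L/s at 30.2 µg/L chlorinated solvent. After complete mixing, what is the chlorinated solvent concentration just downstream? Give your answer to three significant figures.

214 µg/L

Mass balance: C = (1760·0.7600 + 345.0·1370 + 140.0·345.0 + 224.0·30.20) / 2469 = 529100/2469 = 214.3 µg/L.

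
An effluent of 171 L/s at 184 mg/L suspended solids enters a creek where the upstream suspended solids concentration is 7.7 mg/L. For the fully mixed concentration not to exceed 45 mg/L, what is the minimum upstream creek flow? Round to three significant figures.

637 L/s

Set C_mix = 45: (Q·7.700 + 171.0·184.0) / (Q + 171.0) = 45
→ Q = 171.0·(184.0 − 45)/(45 − 7.700) = 637.2 L/s.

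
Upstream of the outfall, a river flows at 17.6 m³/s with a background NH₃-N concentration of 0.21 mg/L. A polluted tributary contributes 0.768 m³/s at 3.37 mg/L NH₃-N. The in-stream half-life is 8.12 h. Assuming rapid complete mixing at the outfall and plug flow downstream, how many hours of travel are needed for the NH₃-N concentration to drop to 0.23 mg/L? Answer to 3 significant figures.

Conservation of mass: C = (17.60·0.2100 + 0.7680·3.370) / 18.37 = 6.284/18.37 = 0.3421 mg/L.
Half-life 8.12 h → k = ln 2 / 8.12 = 0.08536 h⁻¹ = 2.049 d⁻¹.
0.3421·exp(−k·t) = 0.23 → t = ln(0.3421/0.23)/k = 16750 s = 4.652 h.

4.65 h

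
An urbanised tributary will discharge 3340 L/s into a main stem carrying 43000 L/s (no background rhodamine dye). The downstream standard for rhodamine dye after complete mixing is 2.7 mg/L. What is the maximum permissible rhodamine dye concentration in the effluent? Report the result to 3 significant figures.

At the limit, (Qr·Cr + Qe·Cₑ)/(Qr + Qe) = 2.7:
Cₑ = (46340·2.7 − 43000·0) / 3340 = 37.46 mg/L.

37.5 mg/L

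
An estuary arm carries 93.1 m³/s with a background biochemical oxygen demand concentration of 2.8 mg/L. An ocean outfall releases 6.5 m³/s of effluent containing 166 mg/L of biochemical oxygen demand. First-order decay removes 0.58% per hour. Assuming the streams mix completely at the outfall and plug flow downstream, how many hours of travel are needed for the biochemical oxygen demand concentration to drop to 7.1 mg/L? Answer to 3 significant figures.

After mixing, C = (93.10·2.800 + 6.500·166.0) / 99.60 = 1340/99.60 = 13.45 mg/L.
0.58%/h lost → k = −ln(1 − 0.0058) = 0.005817 h⁻¹.
13.45·exp(−k·t) = 7.1 → t = ln(13.45/7.1)/k = 395400 s = 109.8 h.

110 h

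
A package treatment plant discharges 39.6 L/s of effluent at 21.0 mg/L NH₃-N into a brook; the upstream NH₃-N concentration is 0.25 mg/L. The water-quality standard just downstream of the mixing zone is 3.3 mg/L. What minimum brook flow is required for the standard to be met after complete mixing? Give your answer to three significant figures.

Set C_mix = 3.3: (Q·0.2500 + 39.60·21.00) / (Q + 39.60) = 3.3
→ Q = 39.60·(21.00 − 3.3)/(3.3 − 0.2500) = 229.8 L/s.

230 L/s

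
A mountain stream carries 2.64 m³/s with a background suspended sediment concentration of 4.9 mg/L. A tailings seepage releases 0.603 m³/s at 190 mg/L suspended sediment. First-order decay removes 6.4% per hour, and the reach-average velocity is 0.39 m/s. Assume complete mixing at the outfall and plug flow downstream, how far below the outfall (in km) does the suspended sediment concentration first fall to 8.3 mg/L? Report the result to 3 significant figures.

Mass balance: C = (2.640·4.900 + 0.6030·190.0) / 3.243 = 127.5/3.243 = 39.32 mg/L.
6.4%/h lost → k = −ln(1 − 0.064) = 0.06614 h⁻¹.
Set 39.32·exp(−k·t) = 8.3 → t = ln(39.32/8.3)/k = 84660 s = 23.52 h.
Distance = v·t = 0.39·84660 = 33020 m = 33.02 km.

33.0 km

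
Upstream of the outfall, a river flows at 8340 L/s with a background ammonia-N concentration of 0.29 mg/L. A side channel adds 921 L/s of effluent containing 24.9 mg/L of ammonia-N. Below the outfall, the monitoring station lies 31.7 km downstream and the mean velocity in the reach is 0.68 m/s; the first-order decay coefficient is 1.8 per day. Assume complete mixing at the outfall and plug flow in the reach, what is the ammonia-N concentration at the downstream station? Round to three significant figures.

1.04 mg/L

Mixed concentration C = ΣQC/ΣQ = (8340·0.2900 + 921.0·24.90) / 9261 = 25350/9261 = 2.737 mg/L.
Travel time t = 31.7·1000 / 0.68 = 46620 s = 12.95 h.
First-order decay: C = 2.737·exp(−k·t) = 2.737·0.3786 = 1.036 mg/L.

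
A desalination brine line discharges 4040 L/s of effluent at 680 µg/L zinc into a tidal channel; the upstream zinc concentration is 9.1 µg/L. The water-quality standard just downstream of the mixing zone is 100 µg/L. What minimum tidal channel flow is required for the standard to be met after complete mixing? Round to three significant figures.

Set C_mix = 100: (Q·9.100 + 4040·680.0) / (Q + 4040) = 100
→ Q = 4040·(680.0 − 100)/(100 − 9.100) = 25780 L/s.

25800 L/s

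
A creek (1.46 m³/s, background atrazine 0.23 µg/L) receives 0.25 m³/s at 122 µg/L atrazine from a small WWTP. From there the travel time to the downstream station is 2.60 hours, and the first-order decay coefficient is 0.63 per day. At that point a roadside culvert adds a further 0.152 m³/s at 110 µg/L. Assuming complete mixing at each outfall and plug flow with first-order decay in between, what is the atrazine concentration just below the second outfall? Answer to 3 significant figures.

24.4 µg/L

Mixed concentration C = ΣQC/ΣQ = (1.460·0.2300 + 0.2500·122.0) / 1.710 = 30.84/1.710 = 18.03 µg/L; combined flow 1.710 m³/s.
First-order decay: C = 18.03·exp(−k·t) = 18.03·0.9340 = 16.84 µg/L.
At the second outfall, C = (1.710·16.84 + 0.1520·110.0) / (1.710 + 0.1520) = 24.45 µg/L.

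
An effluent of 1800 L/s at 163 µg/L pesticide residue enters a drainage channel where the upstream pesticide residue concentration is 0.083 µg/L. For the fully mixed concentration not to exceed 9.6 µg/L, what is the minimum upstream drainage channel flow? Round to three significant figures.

29000 L/s

Set C_mix = 9.6: (Q·0.08300 + 1800·163.0) / (Q + 1800) = 9.6
→ Q = 1800·(163.0 − 9.6)/(9.6 − 0.08300) = 29010 L/s.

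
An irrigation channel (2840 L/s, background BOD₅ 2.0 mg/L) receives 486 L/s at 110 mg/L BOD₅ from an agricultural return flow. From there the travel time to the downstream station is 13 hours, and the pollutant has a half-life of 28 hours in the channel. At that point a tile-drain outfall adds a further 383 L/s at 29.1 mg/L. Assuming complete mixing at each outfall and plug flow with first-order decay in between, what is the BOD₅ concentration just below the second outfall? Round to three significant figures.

Conservation of mass: C = (2840·2.000 + 486.0·110.0) / 3326 = 59140/3326 = 17.78 mg/L; combined flow 3326 L/s.
Half-life 28 h → k = ln 2 / 28 = 0.02476 h⁻¹ = 0.5941 d⁻¹.
First-order decay: C = 17.78·exp(−k·t) = 17.78·0.7248 = 12.89 mg/L.
Second outfall: C = (3326·12.89 + 383.0·29.10)/3709 = 14.56 mg/L.

14.6 mg/L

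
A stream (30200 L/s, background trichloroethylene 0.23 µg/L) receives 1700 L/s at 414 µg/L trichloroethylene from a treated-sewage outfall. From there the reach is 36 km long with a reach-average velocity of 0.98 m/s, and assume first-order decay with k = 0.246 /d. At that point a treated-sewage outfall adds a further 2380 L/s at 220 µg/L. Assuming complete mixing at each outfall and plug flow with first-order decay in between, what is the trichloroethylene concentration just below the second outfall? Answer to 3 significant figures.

33.9 µg/L

Mixed concentration C = ΣQC/ΣQ = (30200·0.2300 + 1700·414.0) / 31900 = 710700/31900 = 22.28 µg/L; combined flow 31900 L/s.
Travel time t = 36·1000 / 0.98 = 36730 s = 10.20 h.
First-order decay: C = 22.28·exp(−k·t) = 22.28·0.9007 = 20.07 µg/L.
Second outfall: C = (31900·20.07 + 2380·220.0)/34280 = 33.95 µg/L.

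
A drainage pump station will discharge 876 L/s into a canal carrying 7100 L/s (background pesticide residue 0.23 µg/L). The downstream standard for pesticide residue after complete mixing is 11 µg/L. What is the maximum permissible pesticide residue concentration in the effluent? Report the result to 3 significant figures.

98.3 µg/L

At the limit, (Qr·Cr + Qe·Cₑ)/(Qr + Qe) = 11:
Cₑ = (7976·11 − 7100·0.2300) / 876.0 = 98.29 µg/L.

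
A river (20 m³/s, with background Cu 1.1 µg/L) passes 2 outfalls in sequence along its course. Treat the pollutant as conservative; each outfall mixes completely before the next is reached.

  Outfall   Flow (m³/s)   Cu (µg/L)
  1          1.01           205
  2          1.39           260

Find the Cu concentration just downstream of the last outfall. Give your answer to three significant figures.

26.4 µg/L

After outfall 1: Q = 20.00 + 1.010 = 21.01 m³/s; C = (20.00·1.100 + 1.010·205.0)/21.01 = 10.90 µg/L.
After outfall 2: Q = 21.01 + 1.390 = 22.40 m³/s; C = (21.01·10.90 + 1.390·260.0)/22.40 = 26.36 µg/L.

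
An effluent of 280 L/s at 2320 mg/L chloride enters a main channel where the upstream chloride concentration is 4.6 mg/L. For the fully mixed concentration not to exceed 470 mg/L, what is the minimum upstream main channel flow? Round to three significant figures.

1110 L/s

Set C_mix = 470: (Q·4.600 + 280.0·2320) / (Q + 280.0) = 470
→ Q = 280.0·(2320 − 470)/(470 − 4.600) = 1113 L/s.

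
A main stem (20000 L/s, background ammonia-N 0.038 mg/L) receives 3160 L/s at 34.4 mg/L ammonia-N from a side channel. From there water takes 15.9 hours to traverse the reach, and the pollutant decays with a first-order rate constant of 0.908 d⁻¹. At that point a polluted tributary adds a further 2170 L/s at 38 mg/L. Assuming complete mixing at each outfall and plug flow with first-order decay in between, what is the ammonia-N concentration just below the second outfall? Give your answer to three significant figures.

Conservation of mass: C = (20000·0.03800 + 3160·34.40) / 23160 = 109500/23160 = 4.726 mg/L; combined flow 23160 L/s.
Applying C = C₀e^(−kt): 4.726 × 0.5480 = 2.590 mg/L.
At the second outfall, C = (23160·2.590 + 2170·38.00) / (23160 + 2170) = 5.623 mg/L.

5.62 mg/L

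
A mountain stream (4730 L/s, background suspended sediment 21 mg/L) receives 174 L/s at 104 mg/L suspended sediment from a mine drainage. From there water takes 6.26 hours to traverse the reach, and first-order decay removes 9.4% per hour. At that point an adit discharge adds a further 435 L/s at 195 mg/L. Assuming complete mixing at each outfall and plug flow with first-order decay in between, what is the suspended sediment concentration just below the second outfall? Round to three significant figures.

27.7 mg/L

After mixing, C = (4730·21.00 + 174.0·104.0) / 4904 = 117400/4904 = 23.94 mg/L; combined flow 4904 L/s.
9.4%/h lost → k = −ln(1 − 0.094) = 0.09872 h⁻¹.
After decay, C = 23.94 × e^(−kt) = 23.94 × 0.5390 = 12.91 mg/L.
At the second outfall, C = (4904·12.91 + 435.0·195.0) / (4904 + 435.0) = 27.74 mg/L.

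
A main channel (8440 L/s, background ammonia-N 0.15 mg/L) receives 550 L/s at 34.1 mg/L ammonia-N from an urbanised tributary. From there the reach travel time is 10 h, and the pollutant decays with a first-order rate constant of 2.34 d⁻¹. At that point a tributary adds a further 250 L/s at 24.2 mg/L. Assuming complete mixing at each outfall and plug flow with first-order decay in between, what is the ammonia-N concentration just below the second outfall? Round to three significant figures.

Flow-weighted average: C = (8440·0.1500 + 550.0·34.10) / 8990 = 20020/8990 = 2.227 mg/L; combined flow 8990 L/s.
First-order decay: C = 2.227·exp(−k·t) = 2.227·0.3772 = 0.8400 mg/L.
Second outfall: C = (8990·0.8400 + 250.0·24.20)/9240 = 1.472 mg/L.

1.47 mg/L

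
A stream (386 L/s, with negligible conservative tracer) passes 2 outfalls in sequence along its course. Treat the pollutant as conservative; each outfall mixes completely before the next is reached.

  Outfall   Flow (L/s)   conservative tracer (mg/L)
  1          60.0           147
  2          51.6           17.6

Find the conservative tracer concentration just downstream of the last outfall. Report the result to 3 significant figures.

After outfall 1: Q = 386.0 + 60.00 = 446.0 L/s; C = (386.0·0 + 60.00·147.0)/446.0 = 19.78 mg/L.
After outfall 2: Q = 446.0 + 51.60 = 497.6 L/s; C = (446.0·19.78 + 51.60·17.60)/497.6 = 19.55 mg/L.

19.6 mg/L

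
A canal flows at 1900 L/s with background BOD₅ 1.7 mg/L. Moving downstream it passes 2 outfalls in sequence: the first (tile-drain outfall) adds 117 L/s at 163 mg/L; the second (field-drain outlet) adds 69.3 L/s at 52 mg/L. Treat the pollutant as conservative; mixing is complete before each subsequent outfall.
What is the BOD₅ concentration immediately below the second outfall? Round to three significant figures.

12.4 mg/L

Below outfall 1: Q → 2017 L/s, C = (1900·1.700 + 117.0·163.0)/2017 = 11.06 mg/L.
Below outfall 2: Q → 2086 L/s, C = (2017·11.06 + 69.30·52.00)/2086 = 12.42 mg/L.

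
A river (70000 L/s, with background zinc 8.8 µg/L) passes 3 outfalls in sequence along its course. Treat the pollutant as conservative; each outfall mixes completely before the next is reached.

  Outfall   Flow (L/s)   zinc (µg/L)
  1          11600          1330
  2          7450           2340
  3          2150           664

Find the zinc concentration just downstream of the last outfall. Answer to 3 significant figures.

After outfall 1: Q = 70000 + 11600 = 81600 L/s; C = (70000·8.800 + 11600·1330)/81600 = 196.6 µg/L.
After outfall 2: Q = 81600 + 7450 = 89050 L/s; C = (81600·196.6 + 7450·2340)/89050 = 375.9 µg/L.
After outfall 3: Q = 89050 + 2150 = 91200 L/s; C = (89050·375.9 + 2150·664.0)/91200 = 382.7 µg/L.

383 µg/L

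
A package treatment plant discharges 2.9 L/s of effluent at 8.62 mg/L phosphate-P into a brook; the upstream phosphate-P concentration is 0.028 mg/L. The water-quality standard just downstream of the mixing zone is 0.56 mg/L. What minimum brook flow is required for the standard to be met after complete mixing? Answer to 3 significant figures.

Set C_mix = 0.56: (Q·0.02800 + 2.900·8.620) / (Q + 2.900) = 0.56
→ Q = 2.900·(8.620 − 0.56)/(0.56 − 0.02800) = 43.94 L/s.

43.9 L/s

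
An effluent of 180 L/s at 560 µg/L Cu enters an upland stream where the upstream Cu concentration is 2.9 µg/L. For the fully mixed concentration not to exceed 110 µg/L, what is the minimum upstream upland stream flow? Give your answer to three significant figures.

756 L/s

Set C_mix = 110: (Q·2.900 + 180.0·560.0) / (Q + 180.0) = 110
→ Q = 180.0·(560.0 − 110)/(110 − 2.900) = 756.3 L/s.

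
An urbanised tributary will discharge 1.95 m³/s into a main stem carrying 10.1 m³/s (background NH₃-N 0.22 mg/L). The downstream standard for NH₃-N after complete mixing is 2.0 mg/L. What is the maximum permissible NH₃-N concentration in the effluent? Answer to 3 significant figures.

11.2 mg/L

At the limit, (Qr·Cr + Qe·Cₑ)/(Qr + Qe) = 2.0:
Cₑ = (12.05·2.0 − 10.10·0.2200) / 1.950 = 11.22 mg/L.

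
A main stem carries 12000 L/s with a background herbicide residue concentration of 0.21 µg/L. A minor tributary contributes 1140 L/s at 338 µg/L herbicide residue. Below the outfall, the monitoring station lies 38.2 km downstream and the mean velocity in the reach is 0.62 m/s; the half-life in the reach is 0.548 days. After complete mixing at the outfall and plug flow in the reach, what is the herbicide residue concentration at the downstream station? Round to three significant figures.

Mixed concentration C = ΣQC/ΣQ = (12000·0.2100 + 1140·338.0) / 13140 = 387800/13140 = 29.52 µg/L.
Travel time t = 38.2·1000 / 0.62 = 61610 s = 17.11 h.
Half-life 0.548 d → k = ln 2 / 0.548 = 1.265 d⁻¹.
Decay over the reach: 29.52·exp(−kt) = 29.52·0.4058 = 11.98 µg/L.

12.0 µg/L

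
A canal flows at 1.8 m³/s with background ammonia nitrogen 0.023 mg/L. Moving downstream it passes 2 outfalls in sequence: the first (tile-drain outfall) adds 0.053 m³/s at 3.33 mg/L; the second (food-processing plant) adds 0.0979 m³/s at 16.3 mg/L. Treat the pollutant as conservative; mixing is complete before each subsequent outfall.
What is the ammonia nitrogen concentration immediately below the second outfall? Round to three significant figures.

0.930 mg/L

After outfall 1: Q = 1.800 + 0.05300 = 1.853 m³/s; C = (1.800·0.02300 + 0.05300·3.330)/1.853 = 0.1176 mg/L.
After outfall 2: Q = 1.853 + 0.09790 = 1.951 m³/s; C = (1.853·0.1176 + 0.09790·16.30)/1.951 = 0.9297 mg/L.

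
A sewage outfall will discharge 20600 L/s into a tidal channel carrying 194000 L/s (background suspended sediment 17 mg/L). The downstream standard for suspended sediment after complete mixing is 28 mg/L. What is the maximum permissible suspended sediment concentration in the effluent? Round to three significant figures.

132 mg/L

At the limit, (Qr·Cr + Qe·Cₑ)/(Qr + Qe) = 28:
Cₑ = (214600·28 − 194000·17.00) / 20600 = 131.6 mg/L.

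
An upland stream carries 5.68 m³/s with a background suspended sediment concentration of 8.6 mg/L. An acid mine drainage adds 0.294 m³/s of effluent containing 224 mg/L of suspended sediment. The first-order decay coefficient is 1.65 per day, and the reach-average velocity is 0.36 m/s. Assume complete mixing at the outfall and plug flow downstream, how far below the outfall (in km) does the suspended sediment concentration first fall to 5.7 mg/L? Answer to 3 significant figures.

22.9 km

Mass balance: C = (5.680·8.600 + 0.2940·224.0) / 5.974 = 114.7/5.974 = 19.20 mg/L.
Set 19.20·exp(−k·t) = 5.7 → t = ln(19.20/5.7)/k = 63590 s = 17.67 h.
Distance = v·t = 0.36·63590 = 22890 m = 22.89 km.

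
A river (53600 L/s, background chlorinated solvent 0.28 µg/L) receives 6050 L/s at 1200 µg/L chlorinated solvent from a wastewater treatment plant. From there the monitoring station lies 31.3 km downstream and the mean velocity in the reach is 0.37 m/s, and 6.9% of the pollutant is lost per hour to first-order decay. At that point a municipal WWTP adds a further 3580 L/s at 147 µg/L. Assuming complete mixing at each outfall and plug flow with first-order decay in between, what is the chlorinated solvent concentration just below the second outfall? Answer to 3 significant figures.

Conservation of mass: C = (53600·0.2800 + 6050·1200) / 59650 = 7275000/59650 = 122.0 µg/L; combined flow 59650 L/s.
Travel time t = 31.3·1000 / 0.37 = 84590 s = 23.50 h.
6.9%/h lost → k = −ln(1 − 0.069) = 0.07150 h⁻¹.
After decay, C = 122.0 × e^(−kt) = 122.0 × 0.1864 = 22.73 µg/L.
At the second outfall, C = (59650·22.73 + 3580·147.0) / (59650 + 3580) = 29.77 µg/L.

29.8 µg/L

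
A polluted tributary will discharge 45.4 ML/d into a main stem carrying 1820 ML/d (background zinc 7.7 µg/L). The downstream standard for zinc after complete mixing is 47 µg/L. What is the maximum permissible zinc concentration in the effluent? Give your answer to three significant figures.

At the limit, (Qr·Cr + Qe·Cₑ)/(Qr + Qe) = 47:
Cₑ = (1865·47 − 1820·7.700) / 45.40 = 1622 µg/L.

1620 µg/L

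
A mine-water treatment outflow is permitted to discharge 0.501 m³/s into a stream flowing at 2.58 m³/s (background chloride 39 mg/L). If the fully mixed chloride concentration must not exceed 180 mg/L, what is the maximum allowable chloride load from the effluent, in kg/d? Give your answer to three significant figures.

Mass balance at the limit: 2.580·39.00 + 0.5010·Cₑ = 3.081·180 → Cₑ = 906.1 mg/L.
Load = 0.5010 m³/s × 906.1 g/m³ × 86 400 s/d = 39220 kg/d.

39200 kg/d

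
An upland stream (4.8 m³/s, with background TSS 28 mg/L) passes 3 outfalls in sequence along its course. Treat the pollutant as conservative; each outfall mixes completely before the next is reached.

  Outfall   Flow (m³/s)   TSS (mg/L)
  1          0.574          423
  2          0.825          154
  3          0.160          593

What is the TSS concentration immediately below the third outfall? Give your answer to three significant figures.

After outfall 1: Q = 4.800 + 0.5740 = 5.374 m³/s; C = (4.800·28.00 + 0.5740·423.0)/5.374 = 70.19 mg/L.
After outfall 2: Q = 5.374 + 0.8250 = 6.199 m³/s; C = (5.374·70.19 + 0.8250·154.0)/6.199 = 81.34 mg/L.
After outfall 3: Q = 6.199 + 0.1600 = 6.359 m³/s; C = (6.199·81.34 + 0.1600·593.0)/6.359 = 94.22 mg/L.

94.2 mg/L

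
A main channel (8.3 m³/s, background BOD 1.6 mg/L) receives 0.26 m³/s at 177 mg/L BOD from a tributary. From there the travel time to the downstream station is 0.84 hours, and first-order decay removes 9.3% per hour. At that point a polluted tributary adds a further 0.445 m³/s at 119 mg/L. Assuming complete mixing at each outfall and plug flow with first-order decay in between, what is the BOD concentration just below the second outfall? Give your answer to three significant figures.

Mass balance: C = (8.300·1.600 + 0.2600·177.0) / 8.560 = 59.30/8.560 = 6.928 mg/L; combined flow 8.560 m³/s.
9.3%/h lost → k = −ln(1 − 0.093) = 0.09761 h⁻¹.
Decay over the reach: 6.928·exp(−kt) = 6.928·0.9213 = 6.382 mg/L.
At the second outfall, C = (8.560·6.382 + 0.4450·119.0) / (8.560 + 0.4450) = 11.95 mg/L.

11.9 mg/L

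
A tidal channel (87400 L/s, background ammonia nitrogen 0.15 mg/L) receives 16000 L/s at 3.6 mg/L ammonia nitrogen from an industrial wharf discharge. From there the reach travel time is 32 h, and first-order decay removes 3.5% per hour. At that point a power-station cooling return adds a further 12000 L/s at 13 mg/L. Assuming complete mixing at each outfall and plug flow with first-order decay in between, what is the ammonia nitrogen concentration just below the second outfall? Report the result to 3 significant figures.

Conservation of mass: C = (87400·0.1500 + 16000·3.600) / 103400 = 70710/103400 = 0.6838 mg/L; combined flow 103400 L/s.
3.5%/h lost → k = −ln(1 − 0.035) = 0.03563 h⁻¹.
First-order decay: C = 0.6838·exp(−k·t) = 0.6838·0.3198 = 0.2187 mg/L.
Second outfall: C = (103400·0.2187 + 12000·13.00)/115400 = 1.548 mg/L.

1.55 mg/L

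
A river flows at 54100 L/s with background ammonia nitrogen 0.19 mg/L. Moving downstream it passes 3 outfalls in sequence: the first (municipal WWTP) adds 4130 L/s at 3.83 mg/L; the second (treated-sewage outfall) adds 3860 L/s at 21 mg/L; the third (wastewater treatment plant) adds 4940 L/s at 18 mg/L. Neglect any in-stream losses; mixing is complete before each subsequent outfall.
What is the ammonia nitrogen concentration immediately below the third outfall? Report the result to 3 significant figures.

Below outfall 1: Q → 58230 L/s, C = (54100·0.1900 + 4130·3.830)/58230 = 0.4482 mg/L.
Below outfall 2: Q → 62090 L/s, C = (58230·0.4482 + 3860·21.00)/62090 = 1.726 mg/L.
Below outfall 3: Q → 67030 L/s, C = (62090·1.726 + 4940·18.00)/67030 = 2.925 mg/L.

2.93 mg/L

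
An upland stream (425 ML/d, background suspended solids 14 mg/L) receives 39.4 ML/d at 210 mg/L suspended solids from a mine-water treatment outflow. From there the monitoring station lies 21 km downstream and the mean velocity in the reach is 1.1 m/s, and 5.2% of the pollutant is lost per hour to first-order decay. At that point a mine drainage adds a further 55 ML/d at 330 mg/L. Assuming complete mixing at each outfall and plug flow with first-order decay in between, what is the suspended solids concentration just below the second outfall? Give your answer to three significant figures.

55.6 mg/L

After mixing, C = (425.0·14.00 + 39.40·210.0) / 464.4 = 14220/464.4 = 30.63 mg/L; combined flow 464.4 ML/d.
Travel time t = 21·1000 / 1.1 = 19090 s = 5.303 h.
5.2%/h lost → k = −ln(1 − 0.052) = 0.05340 h⁻¹.
First-order decay: C = 30.63·exp(−k·t) = 30.63·0.7534 = 23.08 mg/L.
Second outfall: C = (464.4·23.08 + 55.00·330.0)/519.4 = 55.58 mg/L.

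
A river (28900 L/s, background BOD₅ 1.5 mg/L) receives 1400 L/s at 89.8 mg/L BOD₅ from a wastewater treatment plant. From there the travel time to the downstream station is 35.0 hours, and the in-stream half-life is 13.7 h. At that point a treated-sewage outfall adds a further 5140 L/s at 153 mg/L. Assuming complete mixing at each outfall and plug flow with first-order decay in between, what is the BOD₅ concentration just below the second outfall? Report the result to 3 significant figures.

23.0 mg/L

Flow-weighted average: C = (28900·1.500 + 1400·89.80) / 30300 = 169100/30300 = 5.580 mg/L; combined flow 30300 L/s.
Half-life 13.7 h → k = ln 2 / 13.7 = 0.05059 h⁻¹ = 1.214 d⁻¹.
First-order decay: C = 5.580·exp(−k·t) = 5.580·0.1702 = 0.9497 mg/L.
At the second outfall, C = (30300·0.9497 + 5140·153.0) / (30300 + 5140) = 23.00 mg/L.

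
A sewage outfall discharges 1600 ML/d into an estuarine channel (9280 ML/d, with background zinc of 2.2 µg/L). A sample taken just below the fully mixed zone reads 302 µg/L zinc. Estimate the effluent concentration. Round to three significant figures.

2040 µg/L

Mass balance: 9280·2.200 + 1600·Cₑ = 10880·302.0
→ Cₑ = (10880·302.0 − 9280·2.200) / 1600 = 2041 µg/L.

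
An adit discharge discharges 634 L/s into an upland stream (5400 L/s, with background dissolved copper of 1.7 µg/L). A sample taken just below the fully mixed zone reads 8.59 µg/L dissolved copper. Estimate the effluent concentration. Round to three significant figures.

Mass balance: 5400·1.700 + 634.0·Cₑ = 6034·8.590
→ Cₑ = (6034·8.590 − 5400·1.700) / 634.0 = 67.27 µg/L.

67.3 µg/L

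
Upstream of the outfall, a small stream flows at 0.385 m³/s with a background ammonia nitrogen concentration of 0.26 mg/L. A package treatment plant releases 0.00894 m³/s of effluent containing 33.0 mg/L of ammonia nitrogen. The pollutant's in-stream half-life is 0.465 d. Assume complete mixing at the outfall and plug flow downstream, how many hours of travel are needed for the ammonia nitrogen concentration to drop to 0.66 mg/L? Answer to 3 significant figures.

Mass balance: C = (0.3850·0.2600 + 0.008940·33.00) / 0.3939 = 0.3951/0.3939 = 1.003 mg/L.
Half-life 0.465 d → k = ln 2 / 0.465 = 1.491 d⁻¹.
1.003·exp(−k·t) = 0.66 → t = ln(1.003/0.66)/k = 24260 s = 6.738 h.

6.74 h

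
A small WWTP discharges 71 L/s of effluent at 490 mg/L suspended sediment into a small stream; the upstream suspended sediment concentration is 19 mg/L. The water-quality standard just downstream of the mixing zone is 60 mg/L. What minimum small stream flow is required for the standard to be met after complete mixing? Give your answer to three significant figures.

Set C_mix = 60: (Q·19.00 + 71.00·490.0) / (Q + 71.00) = 60
→ Q = 71.00·(490.0 − 60)/(60 − 19.00) = 744.6 L/s.

745 L/s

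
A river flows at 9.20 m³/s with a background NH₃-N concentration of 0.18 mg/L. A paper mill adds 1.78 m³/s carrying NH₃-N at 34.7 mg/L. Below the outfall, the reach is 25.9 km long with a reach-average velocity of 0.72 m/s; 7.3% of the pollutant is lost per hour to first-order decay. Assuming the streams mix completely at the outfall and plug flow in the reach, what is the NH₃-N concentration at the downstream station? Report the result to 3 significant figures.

2.71 mg/L

Mass balance: C = (9.200·0.1800 + 1.780·34.70) / 10.98 = 63.42/10.98 = 5.776 mg/L.
Travel time t = 25.9·1000 / 0.72 = 35970 s = 9.992 h.
7.3%/h lost → k = −ln(1 − 0.073) = 0.07580 h⁻¹.
Applying C = C₀e^(−kt): 5.776 × 0.4689 = 2.708 mg/L.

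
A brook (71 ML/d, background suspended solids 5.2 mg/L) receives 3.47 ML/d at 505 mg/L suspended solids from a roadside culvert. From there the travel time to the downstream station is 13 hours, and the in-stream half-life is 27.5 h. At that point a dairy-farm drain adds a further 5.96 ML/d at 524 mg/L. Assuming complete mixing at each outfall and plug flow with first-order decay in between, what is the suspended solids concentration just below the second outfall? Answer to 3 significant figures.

57.8 mg/L

Mass balance: C = (71.00·5.200 + 3.470·505.0) / 74.47 = 2122/74.47 = 28.49 mg/L; combined flow 74.47 ML/d.
Half-life 27.5 h → k = ln 2 / 27.5 = 0.02521 h⁻¹ = 0.6049 d⁻¹.
First-order decay: C = 28.49·exp(−k·t) = 28.49·0.7206 = 20.53 mg/L.
Second outfall: C = (74.47·20.53 + 5.960·524.0)/80.43 = 57.84 mg/L.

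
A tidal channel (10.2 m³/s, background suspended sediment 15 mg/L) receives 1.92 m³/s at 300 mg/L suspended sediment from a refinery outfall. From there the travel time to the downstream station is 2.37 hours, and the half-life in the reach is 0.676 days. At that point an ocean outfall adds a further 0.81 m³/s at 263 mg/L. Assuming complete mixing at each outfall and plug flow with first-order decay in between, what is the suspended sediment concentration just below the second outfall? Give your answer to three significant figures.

67.4 mg/L

Flow-weighted average: C = (10.20·15.00 + 1.920·300.0) / 12.12 = 729.0/12.12 = 60.15 mg/L; combined flow 12.12 m³/s.
Half-life 0.676 d → k = ln 2 / 0.676 = 1.025 d⁻¹.
Decay over the reach: 60.15·exp(−kt) = 60.15·0.9037 = 54.36 mg/L.
At the second outfall, C = (12.12·54.36 + 0.8100·263.0) / (12.12 + 0.8100) = 67.43 mg/L.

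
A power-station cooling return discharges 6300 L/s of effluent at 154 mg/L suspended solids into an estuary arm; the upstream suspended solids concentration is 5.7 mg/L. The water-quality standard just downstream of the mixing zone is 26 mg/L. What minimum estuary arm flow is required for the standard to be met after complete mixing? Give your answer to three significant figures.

Set C_mix = 26: (Q·5.700 + 6300·154.0) / (Q + 6300) = 26
→ Q = 6300·(154.0 − 26)/(26 − 5.700) = 39720 L/s.

39700 L/s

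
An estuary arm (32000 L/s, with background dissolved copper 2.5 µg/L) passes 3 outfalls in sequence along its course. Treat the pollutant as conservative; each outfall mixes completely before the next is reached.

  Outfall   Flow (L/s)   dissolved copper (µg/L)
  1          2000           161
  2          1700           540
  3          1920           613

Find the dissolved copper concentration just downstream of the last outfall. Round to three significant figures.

After outfall 1: Q = 32000 + 2000 = 34000 L/s; C = (32000·2.500 + 2000·161.0)/34000 = 11.82 µg/L.
After outfall 2: Q = 34000 + 1700 = 35700 L/s; C = (34000·11.82 + 1700·540.0)/35700 = 36.97 µg/L.
After outfall 3: Q = 35700 + 1920 = 37620 L/s; C = (35700·36.97 + 1920·613.0)/37620 = 66.37 µg/L.

66.4 µg/L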